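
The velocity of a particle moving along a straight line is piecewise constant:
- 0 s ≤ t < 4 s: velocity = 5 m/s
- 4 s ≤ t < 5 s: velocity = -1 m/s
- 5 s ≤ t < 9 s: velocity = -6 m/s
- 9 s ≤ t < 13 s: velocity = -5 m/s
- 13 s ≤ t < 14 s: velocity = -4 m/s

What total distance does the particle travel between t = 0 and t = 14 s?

Distance (not displacement) is the total path length: add the absolute areas under v-t.
0–4 s: |5| × 4 = 20 m
4–5 s: |-1| × 1 = 1 m
5–9 s: |-6| × 4 = 24 m
9–13 s: |-5| × 4 = 20 m
13–14 s: |-4| × 1 = 4 m
Total distance = 69 m

69 m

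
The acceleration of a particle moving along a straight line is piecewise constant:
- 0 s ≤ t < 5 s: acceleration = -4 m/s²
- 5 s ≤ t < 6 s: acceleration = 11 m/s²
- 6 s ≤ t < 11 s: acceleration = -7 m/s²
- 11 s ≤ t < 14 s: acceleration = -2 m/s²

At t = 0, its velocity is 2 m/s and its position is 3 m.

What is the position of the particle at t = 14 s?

On each constant-a segment, Δv = aΔt and Δx = v₀Δt + ½aΔt²; chain segment to segment.
0–5 s: v starts 2 m/s; Δx = 2·5 + ½·-4·5² = -40 m; v ends -18 m/s.
5–6 s: v starts -18 m/s; Δx = -18·1 + ½·11·1² = -12.5 m; v ends -7 m/s.
6–11 s: v starts -7 m/s; Δx = -7·5 + ½·-7·5² = -122.5 m; v ends -42 m/s.
11–14 s: v starts -42 m/s; Δx = -42·3 + ½·-2·3² = -135 m; v ends -48 m/s.
x(14) = 3 + Σ Δx = -307 m.

-307 m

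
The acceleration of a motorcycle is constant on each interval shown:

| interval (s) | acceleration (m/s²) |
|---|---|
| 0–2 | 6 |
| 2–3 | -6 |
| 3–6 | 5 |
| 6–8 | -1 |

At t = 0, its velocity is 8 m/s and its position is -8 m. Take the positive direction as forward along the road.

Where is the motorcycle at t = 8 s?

On each constant-a segment, Δv = aΔt and Δx = v₀Δt + ½aΔt²; chain segment to segment.
0–2 s: v starts 8 m/s; Δx = 8·2 + ½·6·2² = 28 m; v ends 20 m/s.
2–3 s: v starts 20 m/s; Δx = 20·1 + ½·-6·1² = 17 m; v ends 14 m/s.
3–6 s: v starts 14 m/s; Δx = 14·3 + ½·5·3² = 64.5 m; v ends 29 m/s.
6–8 s: v starts 29 m/s; Δx = 29·2 + ½·-1·2² = 56 m; v ends 27 m/s.
x(8) = -8 + Σ Δx = 157.5 m.

157.5 m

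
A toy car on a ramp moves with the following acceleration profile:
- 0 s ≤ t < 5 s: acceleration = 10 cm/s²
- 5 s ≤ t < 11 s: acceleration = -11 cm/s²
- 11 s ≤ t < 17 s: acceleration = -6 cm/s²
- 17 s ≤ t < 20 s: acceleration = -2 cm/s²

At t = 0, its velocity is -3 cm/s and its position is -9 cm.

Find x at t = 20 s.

-211 cm

On each constant-a segment, Δv = aΔt and Δx = v₀Δt + ½aΔt²; chain segment to segment.
0–5 s: v starts -3 cm/s; Δx = -3·5 + ½·10·5² = 110 cm; v ends 47 cm/s.
5–11 s: v starts 47 cm/s; Δx = 47·6 + ½·-11·6² = 84 cm; v ends -19 cm/s.
11–17 s: v starts -19 cm/s; Δx = -19·6 + ½·-6·6² = -222 cm; v ends -55 cm/s.
17–20 s: v starts -55 cm/s; Δx = -55·3 + ½·-2·3² = -174 cm; v ends -61 cm/s.
x(20) = -9 + Σ Δx = -211 cm.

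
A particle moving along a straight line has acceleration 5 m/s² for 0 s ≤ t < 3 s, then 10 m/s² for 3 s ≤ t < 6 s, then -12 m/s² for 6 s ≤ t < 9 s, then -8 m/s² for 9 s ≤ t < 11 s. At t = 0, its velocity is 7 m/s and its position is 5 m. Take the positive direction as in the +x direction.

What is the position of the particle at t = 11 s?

277.5 m

On each constant-a segment, Δv = aΔt and Δx = v₀Δt + ½aΔt²; chain segment to segment.
0–3 s: v starts 7 m/s; Δx = 7·3 + ½·5·3² = 43.5 m; v ends 22 m/s.
3–6 s: v starts 22 m/s; Δx = 22·3 + ½·10·3² = 111 m; v ends 52 m/s.
6–9 s: v starts 52 m/s; Δx = 52·3 + ½·-12·3² = 102 m; v ends 16 m/s.
9–11 s: v starts 16 m/s; Δx = 16·2 + ½·-8·2² = 16 m; v ends 0 m/s.
x(11) = 5 + Σ Δx = 277.5 m.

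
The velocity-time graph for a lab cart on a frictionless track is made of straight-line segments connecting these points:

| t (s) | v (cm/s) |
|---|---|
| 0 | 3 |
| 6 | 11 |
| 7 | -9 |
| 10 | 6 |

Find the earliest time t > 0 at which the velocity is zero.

t = 6.55 s

v changes sign on 6–7 s (from 11 to -9); the graph is linear there, so v = 0 at t = 6 + (-11)·(7 − 6)/(-9 − 11) = 6.55 s.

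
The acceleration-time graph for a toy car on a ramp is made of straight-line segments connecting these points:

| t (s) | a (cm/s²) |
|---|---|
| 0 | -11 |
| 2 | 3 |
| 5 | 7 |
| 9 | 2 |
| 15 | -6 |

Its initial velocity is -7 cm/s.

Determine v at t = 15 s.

Δv equals the area under the a-t graph; then v = v₀ + Δv.
0–2 s: ½(-11 + 3)(2) = -8 cm/s
2–5 s: ½(3 + 7)(3) = 15 cm/s
5–9 s: ½(7 + 2)(4) = 18 cm/s
9–15 s: ½(2 + -6)(6) = -12 cm/s
Δv = 13 cm/s, so v(15) = -7 + (13) = 6 cm/s.

6 cm/s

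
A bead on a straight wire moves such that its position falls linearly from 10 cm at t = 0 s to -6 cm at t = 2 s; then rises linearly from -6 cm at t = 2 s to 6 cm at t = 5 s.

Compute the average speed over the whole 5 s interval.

Average speed = (total path length)/(elapsed time); on a piecewise-linear x-t graph the path length is Σ|Δx|.
0–2 s: |Δx| = |-6 − 10| = 16 cm
2–5 s: |Δx| = |6 − -6| = 12 cm
Total path = 28 cm; average speed = 28/5 = 5.6 cm/s.

5.6 cm/s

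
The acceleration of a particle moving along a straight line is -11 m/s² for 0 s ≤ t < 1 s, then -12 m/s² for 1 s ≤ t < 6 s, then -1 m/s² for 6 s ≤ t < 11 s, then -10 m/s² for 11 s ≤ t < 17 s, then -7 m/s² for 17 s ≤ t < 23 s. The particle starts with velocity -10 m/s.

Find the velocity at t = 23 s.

-188 m/s

Δv equals the area under the a-t graph; then v = v₀ + Δv.
0–1 s: -11 × 1 = -11 m/s
1–6 s: -12 × 5 = -60 m/s
6–11 s: -1 × 5 = -5 m/s
11–17 s: -10 × 6 = -60 m/s
17–23 s: -7 × 6 = -42 m/s
Δv = -178 m/s, so v(23) = -10 + (-178) = -188 m/s.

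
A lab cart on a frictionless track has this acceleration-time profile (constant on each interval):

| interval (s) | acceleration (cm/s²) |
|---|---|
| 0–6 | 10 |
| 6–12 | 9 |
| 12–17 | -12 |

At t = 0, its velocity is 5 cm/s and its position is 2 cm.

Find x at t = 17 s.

1209 cm

On each constant-a segment, Δv = aΔt and Δx = v₀Δt + ½aΔt²; chain segment to segment.
0–6 s: v starts 5 cm/s; Δx = 5·6 + ½·10·6² = 210 cm; v ends 65 cm/s.
6–12 s: v starts 65 cm/s; Δx = 65·6 + ½·9·6² = 552 cm; v ends 119 cm/s.
12–17 s: v starts 119 cm/s; Δx = 119·5 + ½·-12·5² = 445 cm; v ends 59 cm/s.
x(17) = 2 + Σ Δx = 1209 cm.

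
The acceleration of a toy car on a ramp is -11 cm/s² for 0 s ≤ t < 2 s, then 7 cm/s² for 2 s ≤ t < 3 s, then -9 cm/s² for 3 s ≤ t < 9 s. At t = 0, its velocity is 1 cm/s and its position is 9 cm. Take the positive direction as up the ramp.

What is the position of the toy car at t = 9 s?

On each constant-a segment, Δv = aΔt and Δx = v₀Δt + ½aΔt²; chain segment to segment.
0–2 s: v starts 1 cm/s; Δx = 1·2 + ½·-11·2² = -20 cm; v ends -21 cm/s.
2–3 s: v starts -21 cm/s; Δx = -21·1 + ½·7·1² = -17.5 cm; v ends -14 cm/s.
3–9 s: v starts -14 cm/s; Δx = -14·6 + ½·-9·6² = -246 cm; v ends -68 cm/s.
x(9) = 9 + Σ Δx = -274.5 cm.

-274.5 cm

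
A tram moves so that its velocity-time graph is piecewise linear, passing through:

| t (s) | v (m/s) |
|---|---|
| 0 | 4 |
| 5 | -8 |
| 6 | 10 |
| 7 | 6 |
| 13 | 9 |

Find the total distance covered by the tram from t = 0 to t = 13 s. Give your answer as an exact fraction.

668/9 m

Total distance travelled is ∫|v| dt — sum the magnitudes of each area piece.
0–5 s: v = 0 at t = 5/3 s; triangle areas 10/3 + 40/3 = 50/3 m
5–6 s: v = 0 at t = 49/9 s; triangle areas 16/9 + 25/9 = 41/9 m
6–7 s: |½(10 + 6)(1)| = 8 m
7–13 s: |½(6 + 9)(6)| = 45 m
Total distance = 668/9 m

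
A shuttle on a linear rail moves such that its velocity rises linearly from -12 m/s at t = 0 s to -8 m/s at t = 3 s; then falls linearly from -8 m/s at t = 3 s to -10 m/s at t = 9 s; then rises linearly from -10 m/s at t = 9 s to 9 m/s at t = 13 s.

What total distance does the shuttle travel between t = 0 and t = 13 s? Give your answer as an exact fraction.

Distance (not displacement) is the total path length: add the absolute areas under v-t.
0–3 s: |½(-12 + -8)(3)| = 30 m
3–9 s: |½(-8 + -10)(6)| = 54 m
9–13 s: v = 0 at t = 211/19 s; triangle areas 200/19 + 162/19 = 362/19 m
Total distance = 1958/19 m

1958/19 m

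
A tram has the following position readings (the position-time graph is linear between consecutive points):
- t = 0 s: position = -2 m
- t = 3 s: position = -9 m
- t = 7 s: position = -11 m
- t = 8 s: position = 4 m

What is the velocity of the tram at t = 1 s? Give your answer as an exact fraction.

-7/3 m/s

Velocity is the slope of the x-t graph on 0–3 s: (-9 − -2)/(3 − 0) = -7/3 m/s.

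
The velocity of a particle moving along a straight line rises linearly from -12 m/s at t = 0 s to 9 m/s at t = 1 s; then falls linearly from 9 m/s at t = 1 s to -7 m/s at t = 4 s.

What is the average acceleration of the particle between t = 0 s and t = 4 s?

1.25 m/s²

Average acceleration = Δv/Δt = (-7 − -12)/(4 − 0) = 1.25 m/s².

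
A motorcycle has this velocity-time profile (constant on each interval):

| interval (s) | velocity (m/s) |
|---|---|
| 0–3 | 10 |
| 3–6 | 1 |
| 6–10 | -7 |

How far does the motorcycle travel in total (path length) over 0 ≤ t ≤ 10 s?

Distance (not displacement) is the total path length: add the absolute areas under v-t.
0–3 s: |10| × 3 = 30 m
3–6 s: |1| × 3 = 3 m
6–10 s: |-7| × 4 = 28 m
Total distance = 61 m

61 m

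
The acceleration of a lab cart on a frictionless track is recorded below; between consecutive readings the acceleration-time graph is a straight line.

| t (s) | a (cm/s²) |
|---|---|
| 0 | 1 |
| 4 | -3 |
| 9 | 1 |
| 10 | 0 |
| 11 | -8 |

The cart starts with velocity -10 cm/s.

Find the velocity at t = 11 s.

-22.5 cm/s

Δv equals the area under the a-t graph; then v = v₀ + Δv.
0–4 s: ½(1 + -3)(4) = -4 cm/s
4–9 s: ½(-3 + 1)(5) = -5 cm/s
9–10 s: ½(1 + 0)(1) = 0.5 cm/s
10–11 s: ½(0 + -8)(1) = -4 cm/s
Δv = -12.5 cm/s, so v(11) = -10 + (-12.5) = -22.5 cm/s.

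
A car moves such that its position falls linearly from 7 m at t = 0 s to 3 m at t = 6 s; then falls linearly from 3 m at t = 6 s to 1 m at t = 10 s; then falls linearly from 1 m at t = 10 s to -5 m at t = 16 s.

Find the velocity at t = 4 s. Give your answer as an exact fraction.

Velocity is the slope of the x-t graph on 0–6 s: (3 − 7)/(6 − 0) = -2/3 m/s.

-2/3 m/s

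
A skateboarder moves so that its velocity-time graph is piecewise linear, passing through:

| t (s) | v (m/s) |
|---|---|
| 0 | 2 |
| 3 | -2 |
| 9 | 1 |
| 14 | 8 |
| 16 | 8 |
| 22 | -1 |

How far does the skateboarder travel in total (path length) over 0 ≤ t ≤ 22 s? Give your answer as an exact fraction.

409/6 m

Distance (not displacement) is the total path length: add the absolute areas under v-t.
0–3 s: v = 0 at t = 1.5 s; triangle areas 1.5 + 1.5 = 3 m
3–9 s: v = 0 at t = 7 s; triangle areas 4 + 1 = 5 m
9–14 s: |½(1 + 8)(5)| = 22.5 m
14–16 s: |8| × 2 = 16 m
16–22 s: v = 0 at t = 64/3 s; triangle areas 64/3 + 1/3 = 65/3 m
Total distance = 409/6 m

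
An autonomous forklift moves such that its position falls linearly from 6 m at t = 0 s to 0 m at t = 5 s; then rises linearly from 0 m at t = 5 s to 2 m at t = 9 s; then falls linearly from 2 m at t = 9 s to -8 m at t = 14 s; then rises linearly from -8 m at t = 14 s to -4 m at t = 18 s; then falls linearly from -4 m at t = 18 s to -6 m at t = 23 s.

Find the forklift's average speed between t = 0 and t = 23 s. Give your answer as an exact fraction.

Average speed = (total path length)/(elapsed time); on a piecewise-linear x-t graph the path length is Σ|Δx|.
0–5 s: |Δx| = |0 − 6| = 6 m
5–9 s: |Δx| = |2 − 0| = 2 m
9–14 s: |Δx| = |-8 − 2| = 10 m
14–18 s: |Δx| = |-4 − -8| = 4 m
18–23 s: |Δx| = |-6 − -4| = 2 m
Total path = 24 m; average speed = 24/23 = 24/23 m/s.

24/23 m/s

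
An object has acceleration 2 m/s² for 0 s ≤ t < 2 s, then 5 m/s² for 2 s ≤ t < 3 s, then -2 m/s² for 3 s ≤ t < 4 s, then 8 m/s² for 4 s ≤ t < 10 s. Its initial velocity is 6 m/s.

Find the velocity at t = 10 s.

61 m/s

Δv equals the area under the a-t graph; then v = v₀ + Δv.
0–2 s: 2 × 2 = 4 m/s
2–3 s: 5 × 1 = 5 m/s
3–4 s: -2 × 1 = -2 m/s
4–10 s: 8 × 6 = 48 m/s
Δv = 55 m/s, so v(10) = 6 + (55) = 61 m/s.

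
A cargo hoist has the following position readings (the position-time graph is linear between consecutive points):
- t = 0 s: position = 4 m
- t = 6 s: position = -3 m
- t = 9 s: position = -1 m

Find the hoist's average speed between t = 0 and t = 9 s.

1 m/s

Average speed = (total path length)/(elapsed time); on a piecewise-linear x-t graph the path length is Σ|Δx|.
0–6 s: |Δx| = |-3 − 4| = 7 m
6–9 s: |Δx| = |-1 − -3| = 2 m
Total path = 9 m; average speed = 9/9 = 1 m/s.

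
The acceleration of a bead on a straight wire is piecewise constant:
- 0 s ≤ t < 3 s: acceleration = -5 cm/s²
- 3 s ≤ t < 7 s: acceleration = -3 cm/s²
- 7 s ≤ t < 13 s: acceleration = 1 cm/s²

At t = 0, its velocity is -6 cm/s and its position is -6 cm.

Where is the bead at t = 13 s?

On each constant-a segment, Δv = aΔt and Δx = v₀Δt + ½aΔt²; chain segment to segment.
0–3 s: v starts -6 cm/s; Δx = -6·3 + ½·-5·3² = -40.5 cm; v ends -21 cm/s.
3–7 s: v starts -21 cm/s; Δx = -21·4 + ½·-3·4² = -108 cm; v ends -33 cm/s.
7–13 s: v starts -33 cm/s; Δx = -33·6 + ½·1·6² = -180 cm; v ends -27 cm/s.
x(13) = -6 + Σ Δx = -334.5 cm.

-334.5 cm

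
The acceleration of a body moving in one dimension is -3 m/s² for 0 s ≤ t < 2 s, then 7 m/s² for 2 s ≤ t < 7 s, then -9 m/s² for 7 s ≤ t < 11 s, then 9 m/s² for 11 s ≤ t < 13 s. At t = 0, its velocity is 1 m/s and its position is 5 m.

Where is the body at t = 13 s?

On each constant-a segment, Δv = aΔt and Δx = v₀Δt + ½aΔt²; chain segment to segment.
0–2 s: v starts 1 m/s; Δx = 1·2 + ½·-3·2² = -4 m; v ends -5 m/s.
2–7 s: v starts -5 m/s; Δx = -5·5 + ½·7·5² = 62.5 m; v ends 30 m/s.
7–11 s: v starts 30 m/s; Δx = 30·4 + ½·-9·4² = 48 m; v ends -6 m/s.
11–13 s: v starts -6 m/s; Δx = -6·2 + ½·9·2² = 6 m; v ends 12 m/s.
x(13) = 5 + Σ Δx = 117.5 m.

117.5 m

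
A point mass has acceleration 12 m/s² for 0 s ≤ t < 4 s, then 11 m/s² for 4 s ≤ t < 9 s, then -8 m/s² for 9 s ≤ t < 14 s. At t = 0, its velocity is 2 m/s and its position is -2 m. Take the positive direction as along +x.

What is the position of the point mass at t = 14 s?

On each constant-a segment, Δv = aΔt and Δx = v₀Δt + ½aΔt²; chain segment to segment.
0–4 s: v starts 2 m/s; Δx = 2·4 + ½·12·4² = 104 m; v ends 50 m/s.
4–9 s: v starts 50 m/s; Δx = 50·5 + ½·11·5² = 387.5 m; v ends 105 m/s.
9–14 s: v starts 105 m/s; Δx = 105·5 + ½·-8·5² = 425 m; v ends 65 m/s.
x(14) = -2 + Σ Δx = 914.5 m.

914.5 m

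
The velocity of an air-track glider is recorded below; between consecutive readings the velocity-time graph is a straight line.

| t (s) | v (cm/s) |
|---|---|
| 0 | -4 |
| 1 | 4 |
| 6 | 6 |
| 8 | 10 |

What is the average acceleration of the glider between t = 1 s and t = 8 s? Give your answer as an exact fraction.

Average acceleration = Δv/Δt = (10 − 4)/(8 − 1) = 6/7 cm/s².

6/7 cm/s²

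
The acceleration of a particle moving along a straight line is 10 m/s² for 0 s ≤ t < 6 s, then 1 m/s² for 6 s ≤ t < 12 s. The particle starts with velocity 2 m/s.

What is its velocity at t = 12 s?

Δv equals the area under the a-t graph; then v = v₀ + Δv.
0–6 s: 10 × 6 = 60 m/s
6–12 s: 1 × 6 = 6 m/s
Δv = 66 m/s, so v(12) = 2 + (66) = 68 m/s.

68 m/s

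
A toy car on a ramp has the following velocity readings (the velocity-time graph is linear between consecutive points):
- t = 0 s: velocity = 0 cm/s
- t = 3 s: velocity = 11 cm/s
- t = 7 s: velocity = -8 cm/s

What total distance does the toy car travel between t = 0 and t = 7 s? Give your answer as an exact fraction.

1367/38 cm

Distance (not displacement) is the total path length: add the absolute areas under v-t.
0–3 s: |½(0 + 11)(3)| = 16.5 cm
3–7 s: v = 0 at t = 101/19 s; triangle areas 242/19 + 128/19 = 370/19 cm
Total distance = 1367/38 cm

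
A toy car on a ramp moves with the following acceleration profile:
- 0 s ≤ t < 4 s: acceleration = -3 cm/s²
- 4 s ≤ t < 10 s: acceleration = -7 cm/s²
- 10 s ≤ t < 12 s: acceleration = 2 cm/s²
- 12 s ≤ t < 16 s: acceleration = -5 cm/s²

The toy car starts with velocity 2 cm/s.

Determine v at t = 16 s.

-68 cm/s

Δv equals the area under the a-t graph; then v = v₀ + Δv.
0–4 s: -3 × 4 = -12 cm/s
4–10 s: -7 × 6 = -42 cm/s
10–12 s: 2 × 2 = 4 cm/s
12–16 s: -5 × 4 = -20 cm/s
Δv = -70 cm/s, so v(16) = 2 + (-70) = -68 cm/s.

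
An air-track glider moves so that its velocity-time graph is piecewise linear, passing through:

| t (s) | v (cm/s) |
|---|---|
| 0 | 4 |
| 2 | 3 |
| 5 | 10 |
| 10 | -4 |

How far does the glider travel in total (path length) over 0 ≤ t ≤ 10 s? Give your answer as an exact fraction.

661/14 cm

Total distance travelled is ∫|v| dt — sum the magnitudes of each area piece.
0–2 s: |½(4 + 3)(2)| = 7 cm
2–5 s: |½(3 + 10)(3)| = 19.5 cm
5–10 s: v = 0 at t = 60/7 s; triangle areas 125/7 + 20/7 = 145/7 cm
Total distance = 661/14 cm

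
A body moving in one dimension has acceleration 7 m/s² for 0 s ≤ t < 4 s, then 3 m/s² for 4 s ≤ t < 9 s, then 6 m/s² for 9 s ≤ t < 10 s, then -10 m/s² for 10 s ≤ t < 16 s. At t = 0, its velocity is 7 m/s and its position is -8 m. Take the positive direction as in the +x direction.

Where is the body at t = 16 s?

On each constant-a segment, Δv = aΔt and Δx = v₀Δt + ½aΔt²; chain segment to segment.
0–4 s: v starts 7 m/s; Δx = 7·4 + ½·7·4² = 84 m; v ends 35 m/s.
4–9 s: v starts 35 m/s; Δx = 35·5 + ½·3·5² = 212.5 m; v ends 50 m/s.
9–10 s: v starts 50 m/s; Δx = 50·1 + ½·6·1² = 53 m; v ends 56 m/s.
10–16 s: v starts 56 m/s; Δx = 56·6 + ½·-10·6² = 156 m; v ends -4 m/s.
x(16) = -8 + Σ Δx = 497.5 m.

497.5 m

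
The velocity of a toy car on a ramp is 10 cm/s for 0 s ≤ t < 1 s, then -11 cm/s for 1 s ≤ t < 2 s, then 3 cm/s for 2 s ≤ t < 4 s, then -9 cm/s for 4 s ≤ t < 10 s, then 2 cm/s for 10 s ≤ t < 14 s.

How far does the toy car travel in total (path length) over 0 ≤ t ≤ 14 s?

Total distance travelled is ∫|v| dt — sum the magnitudes of each area piece.
0–1 s: |10| × 1 = 10 cm
1–2 s: |-11| × 1 = 11 cm
2–4 s: |3| × 2 = 6 cm
4–10 s: |-9| × 6 = 54 cm
10–14 s: |2| × 4 = 8 cm
Total distance = 89 cm

89 cm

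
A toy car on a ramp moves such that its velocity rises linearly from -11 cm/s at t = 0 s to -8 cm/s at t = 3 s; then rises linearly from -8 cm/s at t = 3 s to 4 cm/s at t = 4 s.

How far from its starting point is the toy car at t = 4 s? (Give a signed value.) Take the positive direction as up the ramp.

-30.5 cm

Displacement is the signed area under the v-t curve.
0–3 s: ½(-11 + -8)(3) = -28.5 cm
3–4 s: ½(-8 + 4)(1) = -2 cm
Net displacement = -30.5 cm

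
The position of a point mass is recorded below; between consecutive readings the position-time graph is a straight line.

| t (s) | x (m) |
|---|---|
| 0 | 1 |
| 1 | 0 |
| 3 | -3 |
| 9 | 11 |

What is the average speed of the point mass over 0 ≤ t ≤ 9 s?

2 m/s

Average speed = (total path length)/(elapsed time); on a piecewise-linear x-t graph the path length is Σ|Δx|.
0–1 s: |Δx| = |0 − 1| = 1 m
1–3 s: |Δx| = |-3 − 0| = 3 m
3–9 s: |Δx| = |11 − -3| = 14 m
Total path = 18 m; average speed = 18/9 = 2 m/s.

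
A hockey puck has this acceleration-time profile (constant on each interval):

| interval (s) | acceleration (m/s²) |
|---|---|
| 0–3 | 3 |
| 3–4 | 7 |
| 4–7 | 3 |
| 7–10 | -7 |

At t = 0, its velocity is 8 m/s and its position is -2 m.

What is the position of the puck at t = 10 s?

On each constant-a segment, Δv = aΔt and Δx = v₀Δt + ½aΔt²; chain segment to segment.
0–3 s: v starts 8 m/s; Δx = 8·3 + ½·3·3² = 37.5 m; v ends 17 m/s.
3–4 s: v starts 17 m/s; Δx = 17·1 + ½·7·1² = 20.5 m; v ends 24 m/s.
4–7 s: v starts 24 m/s; Δx = 24·3 + ½·3·3² = 85.5 m; v ends 33 m/s.
7–10 s: v starts 33 m/s; Δx = 33·3 + ½·-7·3² = 67.5 m; v ends 12 m/s.
x(10) = -2 + Σ Δx = 209 m.

209 m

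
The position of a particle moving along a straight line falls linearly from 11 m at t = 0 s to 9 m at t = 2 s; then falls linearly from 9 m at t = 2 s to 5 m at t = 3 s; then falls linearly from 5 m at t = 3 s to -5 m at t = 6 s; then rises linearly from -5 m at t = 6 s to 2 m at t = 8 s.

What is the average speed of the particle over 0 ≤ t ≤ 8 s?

Average speed = (total path length)/(elapsed time); on a piecewise-linear x-t graph the path length is Σ|Δx|.
0–2 s: |Δx| = |9 − 11| = 2 m
2–3 s: |Δx| = |5 − 9| = 4 m
3–6 s: |Δx| = |-5 − 5| = 10 m
6–8 s: |Δx| = |2 − -5| = 7 m
Total path = 23 m; average speed = 23/8 = 2.875 m/s.

2.875 m/s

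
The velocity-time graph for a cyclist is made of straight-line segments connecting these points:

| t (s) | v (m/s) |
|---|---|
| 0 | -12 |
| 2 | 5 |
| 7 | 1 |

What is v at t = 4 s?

On 2–7 s the graph is linear from 5 to 1 m/s: v(4) = 5 + (1 − 5)·(4 − 2)/(7 − 2) = 3.4 m/s.

3.4 m/s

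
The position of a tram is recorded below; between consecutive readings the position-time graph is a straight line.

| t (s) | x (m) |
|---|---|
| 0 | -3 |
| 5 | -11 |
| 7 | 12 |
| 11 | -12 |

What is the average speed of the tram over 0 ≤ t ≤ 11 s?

Average speed = (total path length)/(elapsed time); on a piecewise-linear x-t graph the path length is Σ|Δx|.
0–5 s: |Δx| = |-11 − -3| = 8 m
5–7 s: |Δx| = |12 − -11| = 23 m
7–11 s: |Δx| = |-12 − 12| = 24 m
Total path = 55 m; average speed = 55/11 = 5 m/s.

5 m/s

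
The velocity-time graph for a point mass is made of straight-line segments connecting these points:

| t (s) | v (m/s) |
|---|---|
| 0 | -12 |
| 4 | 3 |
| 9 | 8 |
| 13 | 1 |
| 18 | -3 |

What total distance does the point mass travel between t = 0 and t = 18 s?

72.15 m

Total distance travelled is ∫|v| dt — sum the magnitudes of each area piece.
0–4 s: v = 0 at t = 3.2 s; triangle areas 19.2 + 1.2 = 20.4 m
4–9 s: |½(3 + 8)(5)| = 27.5 m
9–13 s: |½(8 + 1)(4)| = 18 m
13–18 s: v = 0 at t = 14.25 s; triangle areas 0.625 + 5.625 = 6.25 m
Total distance = 72.15 m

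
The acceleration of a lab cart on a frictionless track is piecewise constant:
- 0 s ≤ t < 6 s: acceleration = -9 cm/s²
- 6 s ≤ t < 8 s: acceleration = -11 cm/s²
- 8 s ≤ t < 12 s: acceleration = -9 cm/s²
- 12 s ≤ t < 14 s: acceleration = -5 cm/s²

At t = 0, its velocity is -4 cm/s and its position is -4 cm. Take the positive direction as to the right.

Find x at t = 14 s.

On each constant-a segment, Δv = aΔt and Δx = v₀Δt + ½aΔt²; chain segment to segment.
0–6 s: v starts -4 cm/s; Δx = -4·6 + ½·-9·6² = -186 cm; v ends -58 cm/s.
6–8 s: v starts -58 cm/s; Δx = -58·2 + ½·-11·2² = -138 cm; v ends -80 cm/s.
8–12 s: v starts -80 cm/s; Δx = -80·4 + ½·-9·4² = -392 cm; v ends -116 cm/s.
12–14 s: v starts -116 cm/s; Δx = -116·2 + ½·-5·2² = -242 cm; v ends -126 cm/s.
x(14) = -4 + Σ Δx = -962 cm.

-962 cm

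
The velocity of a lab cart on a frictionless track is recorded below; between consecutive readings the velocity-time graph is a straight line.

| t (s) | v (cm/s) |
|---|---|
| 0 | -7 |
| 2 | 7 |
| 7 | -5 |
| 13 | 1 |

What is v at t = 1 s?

0 cm/s

On 0–2 s the graph is linear from -7 to 7 cm/s: v(1) = -7 + (7 − -7)·(1 − 0)/(2 − 0) = 0 cm/s.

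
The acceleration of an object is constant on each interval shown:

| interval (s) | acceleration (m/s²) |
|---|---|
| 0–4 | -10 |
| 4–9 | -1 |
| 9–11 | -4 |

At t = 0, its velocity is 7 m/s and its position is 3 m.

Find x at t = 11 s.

-310.5 m

On each constant-a segment, Δv = aΔt and Δx = v₀Δt + ½aΔt²; chain segment to segment.
0–4 s: v starts 7 m/s; Δx = 7·4 + ½·-10·4² = -52 m; v ends -33 m/s.
4–9 s: v starts -33 m/s; Δx = -33·5 + ½·-1·5² = -177.5 m; v ends -38 m/s.
9–11 s: v starts -38 m/s; Δx = -38·2 + ½·-4·2² = -84 m; v ends -46 m/s.
x(11) = 3 + Σ Δx = -310.5 m.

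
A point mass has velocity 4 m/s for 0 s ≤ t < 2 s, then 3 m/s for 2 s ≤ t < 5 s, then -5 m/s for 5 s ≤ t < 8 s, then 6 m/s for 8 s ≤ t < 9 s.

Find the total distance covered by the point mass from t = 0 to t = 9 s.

Total distance travelled is ∫|v| dt — sum the magnitudes of each area piece.
0–2 s: |4| × 2 = 8 m
2–5 s: |3| × 3 = 9 m
5–8 s: |-5| × 3 = 15 m
8–9 s: |6| × 1 = 6 m
Total distance = 38 m

38 m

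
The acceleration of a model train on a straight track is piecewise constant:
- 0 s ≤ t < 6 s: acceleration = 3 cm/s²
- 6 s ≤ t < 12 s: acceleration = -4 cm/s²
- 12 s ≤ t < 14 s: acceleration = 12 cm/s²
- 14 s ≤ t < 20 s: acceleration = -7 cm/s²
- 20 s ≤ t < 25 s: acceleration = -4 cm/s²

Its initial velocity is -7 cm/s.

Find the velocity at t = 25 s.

-51 cm/s

Δv equals the area under the a-t graph; then v = v₀ + Δv.
0–6 s: 3 × 6 = 18 cm/s
6–12 s: -4 × 6 = -24 cm/s
12–14 s: 12 × 2 = 24 cm/s
14–20 s: -7 × 6 = -42 cm/s
20–25 s: -4 × 5 = -20 cm/s
Δv = -44 cm/s, so v(25) = -7 + (-44) = -51 cm/s.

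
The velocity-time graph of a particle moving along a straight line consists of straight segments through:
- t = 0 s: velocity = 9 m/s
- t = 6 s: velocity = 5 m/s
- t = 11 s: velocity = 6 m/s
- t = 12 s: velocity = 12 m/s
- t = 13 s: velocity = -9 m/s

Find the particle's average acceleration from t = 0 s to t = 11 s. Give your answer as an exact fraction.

-3/11 m/s²

Average acceleration = Δv/Δt = (6 − 9)/(11 − 0) = -3/11 m/s².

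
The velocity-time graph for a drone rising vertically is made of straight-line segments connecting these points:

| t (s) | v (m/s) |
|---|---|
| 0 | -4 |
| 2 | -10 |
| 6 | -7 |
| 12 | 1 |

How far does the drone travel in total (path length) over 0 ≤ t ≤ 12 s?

66.75 m

Total distance travelled is ∫|v| dt — sum the magnitudes of each area piece.
0–2 s: |½(-4 + -10)(2)| = 14 m
2–6 s: |½(-10 + -7)(4)| = 34 m
6–12 s: v = 0 at t = 11.25 s; triangle areas 18.375 + 0.375 = 18.75 m
Total distance = 66.75 m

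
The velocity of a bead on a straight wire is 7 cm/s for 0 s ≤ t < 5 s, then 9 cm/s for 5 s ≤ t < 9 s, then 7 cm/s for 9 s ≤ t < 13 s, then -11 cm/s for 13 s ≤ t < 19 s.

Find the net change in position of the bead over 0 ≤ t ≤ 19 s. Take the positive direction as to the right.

Displacement is the signed area under the v-t curve.
0–5 s: 7 × 5 = 35 cm
5–9 s: 9 × 4 = 36 cm
9–13 s: 7 × 4 = 28 cm
13–19 s: -11 × 6 = -66 cm
Net displacement = 33 cm

33 cm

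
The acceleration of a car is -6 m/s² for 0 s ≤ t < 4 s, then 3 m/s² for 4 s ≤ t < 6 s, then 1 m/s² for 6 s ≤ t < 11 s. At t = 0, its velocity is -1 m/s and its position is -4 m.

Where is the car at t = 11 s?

-182.5 m

On each constant-a segment, Δv = aΔt and Δx = v₀Δt + ½aΔt²; chain segment to segment.
0–4 s: v starts -1 m/s; Δx = -1·4 + ½·-6·4² = -52 m; v ends -25 m/s.
4–6 s: v starts -25 m/s; Δx = -25·2 + ½·3·2² = -44 m; v ends -19 m/s.
6–11 s: v starts -19 m/s; Δx = -19·5 + ½·1·5² = -82.5 m; v ends -14 m/s.
x(11) = -4 + Σ Δx = -182.5 m.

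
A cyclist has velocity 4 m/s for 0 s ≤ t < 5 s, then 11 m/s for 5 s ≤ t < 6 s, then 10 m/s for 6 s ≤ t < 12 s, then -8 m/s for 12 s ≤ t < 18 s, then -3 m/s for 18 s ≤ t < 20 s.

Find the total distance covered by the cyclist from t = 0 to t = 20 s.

Total distance travelled is ∫|v| dt — sum the magnitudes of each area piece.
0–5 s: |4| × 5 = 20 m
5–6 s: |11| × 1 = 11 m
6–12 s: |10| × 6 = 60 m
12–18 s: |-8| × 6 = 48 m
18–20 s: |-3| × 2 = 6 m
Total distance = 145 m

145 m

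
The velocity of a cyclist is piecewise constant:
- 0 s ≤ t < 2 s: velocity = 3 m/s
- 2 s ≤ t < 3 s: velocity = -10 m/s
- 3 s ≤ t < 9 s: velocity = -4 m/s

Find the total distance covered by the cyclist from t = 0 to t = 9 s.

40 m

Total distance travelled is ∫|v| dt — sum the magnitudes of each area piece.
0–2 s: |3| × 2 = 6 m
2–3 s: |-10| × 1 = 10 m
3–9 s: |-4| × 6 = 24 m
Total distance = 40 m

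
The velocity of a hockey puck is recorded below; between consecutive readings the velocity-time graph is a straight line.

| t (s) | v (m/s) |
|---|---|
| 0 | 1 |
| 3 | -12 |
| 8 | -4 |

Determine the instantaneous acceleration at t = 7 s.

Acceleration is the slope of the v-t graph on 3–8 s: (-4 − -12)/(8 − 3) = 1.6 m/s².

1.6 m/s²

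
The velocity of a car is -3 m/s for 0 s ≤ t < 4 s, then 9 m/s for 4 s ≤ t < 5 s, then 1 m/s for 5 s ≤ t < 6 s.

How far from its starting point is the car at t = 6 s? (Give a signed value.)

Net displacement equals the area under the velocity-time graph (areas below the axis count negative).
0–4 s: -3 × 4 = -12 m
4–5 s: 9 × 1 = 9 m
5–6 s: 1 × 1 = 1 m
Net displacement = -2 m

-2 m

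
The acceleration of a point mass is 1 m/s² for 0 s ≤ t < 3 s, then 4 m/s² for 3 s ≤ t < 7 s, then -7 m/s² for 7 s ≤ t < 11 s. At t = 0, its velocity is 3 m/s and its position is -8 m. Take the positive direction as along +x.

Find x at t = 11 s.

On each constant-a segment, Δv = aΔt and Δx = v₀Δt + ½aΔt²; chain segment to segment.
0–3 s: v starts 3 m/s; Δx = 3·3 + ½·1·3² = 13.5 m; v ends 6 m/s.
3–7 s: v starts 6 m/s; Δx = 6·4 + ½·4·4² = 56 m; v ends 22 m/s.
7–11 s: v starts 22 m/s; Δx = 22·4 + ½·-7·4² = 32 m; v ends -6 m/s.
x(11) = -8 + Σ Δx = 93.5 m.

93.5 m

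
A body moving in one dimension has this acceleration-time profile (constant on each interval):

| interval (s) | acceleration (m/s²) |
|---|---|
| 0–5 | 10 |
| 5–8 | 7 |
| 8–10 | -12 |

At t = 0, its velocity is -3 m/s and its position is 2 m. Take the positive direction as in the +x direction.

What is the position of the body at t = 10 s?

396.5 m

On each constant-a segment, Δv = aΔt and Δx = v₀Δt + ½aΔt²; chain segment to segment.
0–5 s: v starts -3 m/s; Δx = -3·5 + ½·10·5² = 110 m; v ends 47 m/s.
5–8 s: v starts 47 m/s; Δx = 47·3 + ½·7·3² = 172.5 m; v ends 68 m/s.
8–10 s: v starts 68 m/s; Δx = 68·2 + ½·-12·2² = 112 m; v ends 44 m/s.
x(10) = 2 + Σ Δx = 396.5 m.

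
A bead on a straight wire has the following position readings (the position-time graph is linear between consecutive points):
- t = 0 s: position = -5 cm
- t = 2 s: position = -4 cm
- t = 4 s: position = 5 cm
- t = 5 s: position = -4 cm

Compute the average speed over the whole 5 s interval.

3.8 cm/s

Average speed = (total path length)/(elapsed time); on a piecewise-linear x-t graph the path length is Σ|Δx|.
0–2 s: |Δx| = |-4 − -5| = 1 cm
2–4 s: |Δx| = |5 − -4| = 9 cm
4–5 s: |Δx| = |-4 − 5| = 9 cm
Total path = 19 cm; average speed = 19/5 = 3.8 cm/s.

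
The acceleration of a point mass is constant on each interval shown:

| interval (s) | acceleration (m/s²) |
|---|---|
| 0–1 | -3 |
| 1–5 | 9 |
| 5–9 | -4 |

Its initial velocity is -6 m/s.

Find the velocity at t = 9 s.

Δv equals the area under the a-t graph; then v = v₀ + Δv.
0–1 s: -3 × 1 = -3 m/s
1–5 s: 9 × 4 = 36 m/s
5–9 s: -4 × 4 = -16 m/s
Δv = 17 m/s, so v(9) = -6 + (17) = 11 m/s.

11 m/s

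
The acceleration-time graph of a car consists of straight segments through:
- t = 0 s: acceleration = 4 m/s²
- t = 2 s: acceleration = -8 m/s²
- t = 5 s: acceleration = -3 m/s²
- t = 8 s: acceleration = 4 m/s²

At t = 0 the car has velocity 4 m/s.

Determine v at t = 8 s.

-15 m/s

Δv equals the area under the a-t graph; then v = v₀ + Δv.
0–2 s: ½(4 + -8)(2) = -4 m/s
2–5 s: ½(-8 + -3)(3) = -16.5 m/s
5–8 s: ½(-3 + 4)(3) = 1.5 m/s
Δv = -19 m/s, so v(8) = 4 + (-19) = -15 m/s.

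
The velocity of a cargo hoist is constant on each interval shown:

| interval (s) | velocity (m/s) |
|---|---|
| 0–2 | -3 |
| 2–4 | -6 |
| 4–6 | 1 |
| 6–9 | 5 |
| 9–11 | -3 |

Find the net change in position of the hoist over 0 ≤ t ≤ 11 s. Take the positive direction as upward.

Displacement is the signed area under the v-t curve.
0–2 s: -3 × 2 = -6 m
2–4 s: -6 × 2 = -12 m
4–6 s: 1 × 2 = 2 m
6–9 s: 5 × 3 = 15 m
9–11 s: -3 × 2 = -6 m
Net displacement = -7 m

-7 m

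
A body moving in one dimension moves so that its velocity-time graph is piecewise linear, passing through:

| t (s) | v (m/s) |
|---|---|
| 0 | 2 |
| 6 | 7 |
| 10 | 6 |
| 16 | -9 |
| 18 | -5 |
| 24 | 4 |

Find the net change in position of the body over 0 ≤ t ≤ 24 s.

Net displacement equals the area under the velocity-time graph (areas below the axis count negative).
0–6 s: ½(2 + 7)(6) = 27 m
6–10 s: ½(7 + 6)(4) = 26 m
10–16 s: ½(6 + -9)(6) = -9 m
16–18 s: ½(-9 + -5)(2) = -14 m
18–24 s: ½(-5 + 4)(6) = -3 m
Net displacement = 27 m

27 m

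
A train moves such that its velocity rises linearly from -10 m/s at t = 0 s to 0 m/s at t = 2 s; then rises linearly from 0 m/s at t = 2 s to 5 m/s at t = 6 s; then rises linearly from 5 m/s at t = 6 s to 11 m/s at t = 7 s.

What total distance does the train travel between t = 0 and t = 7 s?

28 m

Distance (not displacement) is the total path length: add the absolute areas under v-t.
0–2 s: |½(-10 + 0)(2)| = 10 m
2–6 s: |½(0 + 5)(4)| = 10 m
6–7 s: |½(5 + 11)(1)| = 8 m
Total distance = 28 m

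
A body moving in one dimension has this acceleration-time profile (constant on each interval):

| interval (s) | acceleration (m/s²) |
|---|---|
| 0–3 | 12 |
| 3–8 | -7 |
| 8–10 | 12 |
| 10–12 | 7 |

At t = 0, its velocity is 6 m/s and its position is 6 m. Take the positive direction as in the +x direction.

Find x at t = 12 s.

314.5 m

On each constant-a segment, Δv = aΔt and Δx = v₀Δt + ½aΔt²; chain segment to segment.
0–3 s: v starts 6 m/s; Δx = 6·3 + ½·12·3² = 72 m; v ends 42 m/s.
3–8 s: v starts 42 m/s; Δx = 42·5 + ½·-7·5² = 122.5 m; v ends 7 m/s.
8–10 s: v starts 7 m/s; Δx = 7·2 + ½·12·2² = 38 m; v ends 31 m/s.
10–12 s: v starts 31 m/s; Δx = 31·2 + ½·7·2² = 76 m; v ends 45 m/s.
x(12) = 6 + Σ Δx = 314.5 m.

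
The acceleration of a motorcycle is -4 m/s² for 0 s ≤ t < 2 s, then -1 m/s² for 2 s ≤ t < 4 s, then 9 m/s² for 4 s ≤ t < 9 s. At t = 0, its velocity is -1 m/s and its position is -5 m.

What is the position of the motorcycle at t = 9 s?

On each constant-a segment, Δv = aΔt and Δx = v₀Δt + ½aΔt²; chain segment to segment.
0–2 s: v starts -1 m/s; Δx = -1·2 + ½·-4·2² = -10 m; v ends -9 m/s.
2–4 s: v starts -9 m/s; Δx = -9·2 + ½·-1·2² = -20 m; v ends -11 m/s.
4–9 s: v starts -11 m/s; Δx = -11·5 + ½·9·5² = 57.5 m; v ends 34 m/s.
x(9) = -5 + Σ Δx = 22.5 m.

22.5 m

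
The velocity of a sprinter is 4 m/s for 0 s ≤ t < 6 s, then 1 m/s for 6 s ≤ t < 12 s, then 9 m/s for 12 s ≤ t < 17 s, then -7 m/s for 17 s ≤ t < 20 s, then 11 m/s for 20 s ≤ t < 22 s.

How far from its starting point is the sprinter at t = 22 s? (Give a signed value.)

Displacement is the signed area under the v-t curve.
0–6 s: 4 × 6 = 24 m
6–12 s: 1 × 6 = 6 m
12–17 s: 9 × 5 = 45 m
17–20 s: -7 × 3 = -21 m
20–22 s: 11 × 2 = 22 m
Net displacement = 76 m

76 m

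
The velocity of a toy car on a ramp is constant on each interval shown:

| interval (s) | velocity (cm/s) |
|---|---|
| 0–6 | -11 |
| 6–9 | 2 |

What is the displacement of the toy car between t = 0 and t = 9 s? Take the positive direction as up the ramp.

Net displacement equals the area under the velocity-time graph (areas below the axis count negative).
0–6 s: -11 × 6 = -66 cm
6–9 s: 2 × 3 = 6 cm
Net displacement = -60 cm

-60 cm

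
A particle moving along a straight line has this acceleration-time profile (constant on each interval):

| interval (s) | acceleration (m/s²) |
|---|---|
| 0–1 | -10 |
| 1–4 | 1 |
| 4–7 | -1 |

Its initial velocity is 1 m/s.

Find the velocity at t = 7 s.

-9 m/s

Δv equals the area under the a-t graph; then v = v₀ + Δv.
0–1 s: -10 × 1 = -10 m/s
1–4 s: 1 × 3 = 3 m/s
4–7 s: -1 × 3 = -3 m/s
Δv = -10 m/s, so v(7) = 1 + (-10) = -9 m/s.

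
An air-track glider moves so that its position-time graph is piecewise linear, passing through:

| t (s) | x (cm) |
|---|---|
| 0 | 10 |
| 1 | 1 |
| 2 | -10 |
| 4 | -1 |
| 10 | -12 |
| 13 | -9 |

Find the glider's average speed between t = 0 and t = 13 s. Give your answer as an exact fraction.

43/13 cm/s

Average speed = (total path length)/(elapsed time); on a piecewise-linear x-t graph the path length is Σ|Δx|.
0–1 s: |Δx| = |1 − 10| = 9 cm
1–2 s: |Δx| = |-10 − 1| = 11 cm
2–4 s: |Δx| = |-1 − -10| = 9 cm
4–10 s: |Δx| = |-12 − -1| = 11 cm
10–13 s: |Δx| = |-9 − -12| = 3 cm
Total path = 43 cm; average speed = 43/13 = 43/13 cm/s.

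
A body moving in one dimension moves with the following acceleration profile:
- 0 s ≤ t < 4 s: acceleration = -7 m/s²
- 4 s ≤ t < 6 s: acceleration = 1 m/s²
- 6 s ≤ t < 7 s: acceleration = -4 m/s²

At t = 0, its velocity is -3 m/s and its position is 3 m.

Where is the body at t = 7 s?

On each constant-a segment, Δv = aΔt and Δx = v₀Δt + ½aΔt²; chain segment to segment.
0–4 s: v starts -3 m/s; Δx = -3·4 + ½·-7·4² = -68 m; v ends -31 m/s.
4–6 s: v starts -31 m/s; Δx = -31·2 + ½·1·2² = -60 m; v ends -29 m/s.
6–7 s: v starts -29 m/s; Δx = -29·1 + ½·-4·1² = -31 m; v ends -33 m/s.
x(7) = 3 + Σ Δx = -156 m.

-156 m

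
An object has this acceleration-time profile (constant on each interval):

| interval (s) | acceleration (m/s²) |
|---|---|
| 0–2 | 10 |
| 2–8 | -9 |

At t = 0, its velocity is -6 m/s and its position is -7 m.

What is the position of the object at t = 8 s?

-77 m

On each constant-a segment, Δv = aΔt and Δx = v₀Δt + ½aΔt²; chain segment to segment.
0–2 s: v starts -6 m/s; Δx = -6·2 + ½·10·2² = 8 m; v ends 14 m/s.
2–8 s: v starts 14 m/s; Δx = 14·6 + ½·-9·6² = -78 m; v ends -40 m/s.
x(8) = -7 + Σ Δx = -77 m.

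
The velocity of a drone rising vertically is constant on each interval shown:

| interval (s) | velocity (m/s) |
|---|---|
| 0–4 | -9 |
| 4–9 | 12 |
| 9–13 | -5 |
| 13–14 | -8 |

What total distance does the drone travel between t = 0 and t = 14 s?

Total distance travelled is ∫|v| dt — sum the magnitudes of each area piece.
0–4 s: |-9| × 4 = 36 m
4–9 s: |12| × 5 = 60 m
9–13 s: |-5| × 4 = 20 m
13–14 s: |-8| × 1 = 8 m
Total distance = 124 m

124 m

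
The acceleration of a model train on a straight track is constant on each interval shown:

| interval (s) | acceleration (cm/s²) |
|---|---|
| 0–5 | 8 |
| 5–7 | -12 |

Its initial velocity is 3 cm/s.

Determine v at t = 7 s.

19 cm/s

Δv equals the area under the a-t graph; then v = v₀ + Δv.
0–5 s: 8 × 5 = 40 cm/s
5–7 s: -12 × 2 = -24 cm/s
Δv = 16 cm/s, so v(7) = 3 + (16) = 19 cm/s.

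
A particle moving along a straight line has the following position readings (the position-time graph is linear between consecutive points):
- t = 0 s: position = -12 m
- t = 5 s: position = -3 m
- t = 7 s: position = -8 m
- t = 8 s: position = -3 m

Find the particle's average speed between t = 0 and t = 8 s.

Average speed = (total path length)/(elapsed time); on a piecewise-linear x-t graph the path length is Σ|Δx|.
0–5 s: |Δx| = |-3 − -12| = 9 m
5–7 s: |Δx| = |-8 − -3| = 5 m
7–8 s: |Δx| = |-3 − -8| = 5 m
Total path = 19 m; average speed = 19/8 = 2.375 m/s.

2.375 m/s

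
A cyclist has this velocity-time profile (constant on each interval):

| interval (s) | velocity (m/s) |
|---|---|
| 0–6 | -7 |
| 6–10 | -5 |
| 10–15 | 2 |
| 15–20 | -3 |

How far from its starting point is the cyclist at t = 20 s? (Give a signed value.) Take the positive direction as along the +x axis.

Net displacement equals the area under the velocity-time graph (areas below the axis count negative).
0–6 s: -7 × 6 = -42 m
6–10 s: -5 × 4 = -20 m
10–15 s: 2 × 5 = 10 m
15–20 s: -3 × 5 = -15 m
Net displacement = -67 m

-67 m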